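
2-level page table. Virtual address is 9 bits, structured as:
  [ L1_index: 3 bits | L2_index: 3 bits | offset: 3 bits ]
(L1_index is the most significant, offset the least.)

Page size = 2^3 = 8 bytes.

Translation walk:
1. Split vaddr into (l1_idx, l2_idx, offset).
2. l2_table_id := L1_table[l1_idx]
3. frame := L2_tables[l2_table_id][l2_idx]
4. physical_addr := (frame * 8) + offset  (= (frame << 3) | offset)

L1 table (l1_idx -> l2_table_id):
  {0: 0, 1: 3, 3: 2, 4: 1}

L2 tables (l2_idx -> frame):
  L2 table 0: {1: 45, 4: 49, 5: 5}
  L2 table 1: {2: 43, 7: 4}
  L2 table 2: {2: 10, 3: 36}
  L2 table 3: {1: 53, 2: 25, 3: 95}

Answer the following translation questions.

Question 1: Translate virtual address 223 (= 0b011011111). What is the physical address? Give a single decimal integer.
vaddr = 223 = 0b011011111
Split: l1_idx=3, l2_idx=3, offset=7
L1[3] = 2
L2[2][3] = 36
paddr = 36 * 8 + 7 = 295

Answer: 295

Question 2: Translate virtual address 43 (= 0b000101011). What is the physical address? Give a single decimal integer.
vaddr = 43 = 0b000101011
Split: l1_idx=0, l2_idx=5, offset=3
L1[0] = 0
L2[0][5] = 5
paddr = 5 * 8 + 3 = 43

Answer: 43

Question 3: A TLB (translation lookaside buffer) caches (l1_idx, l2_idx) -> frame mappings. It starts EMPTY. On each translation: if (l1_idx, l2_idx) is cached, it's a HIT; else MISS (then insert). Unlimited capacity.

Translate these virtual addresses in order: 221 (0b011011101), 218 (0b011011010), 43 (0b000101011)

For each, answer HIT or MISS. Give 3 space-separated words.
Answer: MISS HIT MISS

Derivation:
vaddr=221: (3,3) not in TLB -> MISS, insert
vaddr=218: (3,3) in TLB -> HIT
vaddr=43: (0,5) not in TLB -> MISS, insert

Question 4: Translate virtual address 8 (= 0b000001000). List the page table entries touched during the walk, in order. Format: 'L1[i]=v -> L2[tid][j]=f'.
vaddr = 8 = 0b000001000
Split: l1_idx=0, l2_idx=1, offset=0

Answer: L1[0]=0 -> L2[0][1]=45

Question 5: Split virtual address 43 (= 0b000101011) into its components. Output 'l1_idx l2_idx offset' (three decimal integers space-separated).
vaddr = 43 = 0b000101011
  top 3 bits -> l1_idx = 0
  next 3 bits -> l2_idx = 5
  bottom 3 bits -> offset = 3

Answer: 0 5 3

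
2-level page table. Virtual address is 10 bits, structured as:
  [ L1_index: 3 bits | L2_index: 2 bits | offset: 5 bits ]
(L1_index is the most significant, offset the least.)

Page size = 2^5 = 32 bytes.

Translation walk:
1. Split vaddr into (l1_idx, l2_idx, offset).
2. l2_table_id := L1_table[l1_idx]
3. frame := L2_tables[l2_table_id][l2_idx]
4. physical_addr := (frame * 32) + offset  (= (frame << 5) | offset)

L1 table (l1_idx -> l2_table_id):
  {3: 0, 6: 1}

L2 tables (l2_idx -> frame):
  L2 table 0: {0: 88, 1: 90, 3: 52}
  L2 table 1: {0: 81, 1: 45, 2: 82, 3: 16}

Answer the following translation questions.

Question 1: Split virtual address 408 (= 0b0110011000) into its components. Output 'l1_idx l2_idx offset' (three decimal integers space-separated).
vaddr = 408 = 0b0110011000
  top 3 bits -> l1_idx = 3
  next 2 bits -> l2_idx = 0
  bottom 5 bits -> offset = 24

Answer: 3 0 24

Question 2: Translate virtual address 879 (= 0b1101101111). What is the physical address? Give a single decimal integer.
vaddr = 879 = 0b1101101111
Split: l1_idx=6, l2_idx=3, offset=15
L1[6] = 1
L2[1][3] = 16
paddr = 16 * 32 + 15 = 527

Answer: 527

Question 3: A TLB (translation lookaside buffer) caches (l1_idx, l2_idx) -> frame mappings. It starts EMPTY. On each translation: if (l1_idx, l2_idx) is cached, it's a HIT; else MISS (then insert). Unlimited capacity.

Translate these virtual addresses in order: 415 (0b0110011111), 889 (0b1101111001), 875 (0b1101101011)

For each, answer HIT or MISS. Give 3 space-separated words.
Answer: MISS MISS HIT

Derivation:
vaddr=415: (3,0) not in TLB -> MISS, insert
vaddr=889: (6,3) not in TLB -> MISS, insert
vaddr=875: (6,3) in TLB -> HIT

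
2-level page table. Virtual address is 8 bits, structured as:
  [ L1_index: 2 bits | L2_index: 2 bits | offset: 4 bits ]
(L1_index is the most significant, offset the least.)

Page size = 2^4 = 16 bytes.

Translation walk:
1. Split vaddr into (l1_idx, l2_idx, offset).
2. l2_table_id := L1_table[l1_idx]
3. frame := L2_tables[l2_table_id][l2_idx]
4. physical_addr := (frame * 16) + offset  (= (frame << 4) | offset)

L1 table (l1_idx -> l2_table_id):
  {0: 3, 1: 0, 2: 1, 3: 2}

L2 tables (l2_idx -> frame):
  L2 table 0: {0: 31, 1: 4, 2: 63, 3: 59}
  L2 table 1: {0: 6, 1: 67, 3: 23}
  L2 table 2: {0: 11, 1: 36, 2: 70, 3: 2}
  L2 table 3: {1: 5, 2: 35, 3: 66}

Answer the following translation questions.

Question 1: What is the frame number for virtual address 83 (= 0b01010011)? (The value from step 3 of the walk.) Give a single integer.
Answer: 4

Derivation:
vaddr = 83: l1_idx=1, l2_idx=1
L1[1] = 0; L2[0][1] = 4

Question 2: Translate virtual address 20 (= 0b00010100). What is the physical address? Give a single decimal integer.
vaddr = 20 = 0b00010100
Split: l1_idx=0, l2_idx=1, offset=4
L1[0] = 3
L2[3][1] = 5
paddr = 5 * 16 + 4 = 84

Answer: 84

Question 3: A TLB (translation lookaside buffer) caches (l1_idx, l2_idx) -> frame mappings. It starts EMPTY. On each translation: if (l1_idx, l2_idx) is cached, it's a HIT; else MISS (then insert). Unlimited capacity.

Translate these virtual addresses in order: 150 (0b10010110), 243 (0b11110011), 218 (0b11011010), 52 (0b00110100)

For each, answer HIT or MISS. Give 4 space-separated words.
vaddr=150: (2,1) not in TLB -> MISS, insert
vaddr=243: (3,3) not in TLB -> MISS, insert
vaddr=218: (3,1) not in TLB -> MISS, insert
vaddr=52: (0,3) not in TLB -> MISS, insert

Answer: MISS MISS MISS MISS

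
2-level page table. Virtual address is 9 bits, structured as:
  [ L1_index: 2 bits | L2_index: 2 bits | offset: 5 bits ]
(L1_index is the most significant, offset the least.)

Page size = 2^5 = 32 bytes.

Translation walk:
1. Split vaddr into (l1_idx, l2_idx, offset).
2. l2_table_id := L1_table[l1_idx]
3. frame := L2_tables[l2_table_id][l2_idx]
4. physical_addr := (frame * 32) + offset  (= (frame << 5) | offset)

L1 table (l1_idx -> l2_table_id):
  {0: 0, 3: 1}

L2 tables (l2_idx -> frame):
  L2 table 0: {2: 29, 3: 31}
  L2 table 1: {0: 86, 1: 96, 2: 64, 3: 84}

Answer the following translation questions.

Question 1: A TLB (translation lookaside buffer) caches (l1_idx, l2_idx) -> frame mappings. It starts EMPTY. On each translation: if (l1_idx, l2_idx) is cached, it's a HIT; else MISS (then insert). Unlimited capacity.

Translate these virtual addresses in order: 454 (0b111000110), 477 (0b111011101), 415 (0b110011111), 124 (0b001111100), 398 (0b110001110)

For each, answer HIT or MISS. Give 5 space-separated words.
vaddr=454: (3,2) not in TLB -> MISS, insert
vaddr=477: (3,2) in TLB -> HIT
vaddr=415: (3,0) not in TLB -> MISS, insert
vaddr=124: (0,3) not in TLB -> MISS, insert
vaddr=398: (3,0) in TLB -> HIT

Answer: MISS HIT MISS MISS HIT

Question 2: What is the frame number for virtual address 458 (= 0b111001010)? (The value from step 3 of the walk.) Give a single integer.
vaddr = 458: l1_idx=3, l2_idx=2
L1[3] = 1; L2[1][2] = 64

Answer: 64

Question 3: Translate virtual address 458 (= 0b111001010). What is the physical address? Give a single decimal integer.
vaddr = 458 = 0b111001010
Split: l1_idx=3, l2_idx=2, offset=10
L1[3] = 1
L2[1][2] = 64
paddr = 64 * 32 + 10 = 2058

Answer: 2058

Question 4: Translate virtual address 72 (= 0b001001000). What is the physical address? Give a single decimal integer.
vaddr = 72 = 0b001001000
Split: l1_idx=0, l2_idx=2, offset=8
L1[0] = 0
L2[0][2] = 29
paddr = 29 * 32 + 8 = 936

Answer: 936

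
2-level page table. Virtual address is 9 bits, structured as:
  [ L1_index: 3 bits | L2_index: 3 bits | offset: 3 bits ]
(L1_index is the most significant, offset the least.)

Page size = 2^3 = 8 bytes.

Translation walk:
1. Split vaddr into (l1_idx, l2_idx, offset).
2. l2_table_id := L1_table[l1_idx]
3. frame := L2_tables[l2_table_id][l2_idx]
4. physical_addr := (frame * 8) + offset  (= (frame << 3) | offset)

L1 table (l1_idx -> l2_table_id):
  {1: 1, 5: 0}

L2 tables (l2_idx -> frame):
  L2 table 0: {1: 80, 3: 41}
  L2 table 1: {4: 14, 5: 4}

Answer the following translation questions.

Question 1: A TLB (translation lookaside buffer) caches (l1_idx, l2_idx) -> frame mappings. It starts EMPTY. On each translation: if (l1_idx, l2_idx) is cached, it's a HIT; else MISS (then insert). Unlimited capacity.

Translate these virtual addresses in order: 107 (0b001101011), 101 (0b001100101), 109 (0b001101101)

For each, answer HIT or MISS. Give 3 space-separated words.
vaddr=107: (1,5) not in TLB -> MISS, insert
vaddr=101: (1,4) not in TLB -> MISS, insert
vaddr=109: (1,5) in TLB -> HIT

Answer: MISS MISS HIT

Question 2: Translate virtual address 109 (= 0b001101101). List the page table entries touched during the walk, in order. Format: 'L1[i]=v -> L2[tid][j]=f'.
Answer: L1[1]=1 -> L2[1][5]=4

Derivation:
vaddr = 109 = 0b001101101
Split: l1_idx=1, l2_idx=5, offset=5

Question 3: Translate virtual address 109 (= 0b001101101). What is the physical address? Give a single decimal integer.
vaddr = 109 = 0b001101101
Split: l1_idx=1, l2_idx=5, offset=5
L1[1] = 1
L2[1][5] = 4
paddr = 4 * 8 + 5 = 37

Answer: 37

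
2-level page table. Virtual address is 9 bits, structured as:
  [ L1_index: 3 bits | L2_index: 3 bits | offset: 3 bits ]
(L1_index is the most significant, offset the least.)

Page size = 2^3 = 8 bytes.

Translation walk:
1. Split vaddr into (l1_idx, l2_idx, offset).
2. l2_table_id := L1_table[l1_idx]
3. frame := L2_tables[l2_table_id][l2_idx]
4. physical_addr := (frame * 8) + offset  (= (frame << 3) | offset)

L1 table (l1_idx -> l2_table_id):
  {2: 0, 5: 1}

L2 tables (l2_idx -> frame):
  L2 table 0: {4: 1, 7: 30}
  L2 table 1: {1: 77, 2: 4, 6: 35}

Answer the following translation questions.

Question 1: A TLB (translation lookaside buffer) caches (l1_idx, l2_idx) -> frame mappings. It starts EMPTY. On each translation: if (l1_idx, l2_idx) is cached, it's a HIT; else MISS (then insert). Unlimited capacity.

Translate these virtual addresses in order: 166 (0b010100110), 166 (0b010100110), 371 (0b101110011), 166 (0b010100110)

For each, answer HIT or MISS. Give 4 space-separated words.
vaddr=166: (2,4) not in TLB -> MISS, insert
vaddr=166: (2,4) in TLB -> HIT
vaddr=371: (5,6) not in TLB -> MISS, insert
vaddr=166: (2,4) in TLB -> HIT

Answer: MISS HIT MISS HIT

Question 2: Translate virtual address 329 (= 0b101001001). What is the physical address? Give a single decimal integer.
Answer: 617

Derivation:
vaddr = 329 = 0b101001001
Split: l1_idx=5, l2_idx=1, offset=1
L1[5] = 1
L2[1][1] = 77
paddr = 77 * 8 + 1 = 617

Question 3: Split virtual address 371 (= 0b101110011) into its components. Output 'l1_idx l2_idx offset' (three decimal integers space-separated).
vaddr = 371 = 0b101110011
  top 3 bits -> l1_idx = 5
  next 3 bits -> l2_idx = 6
  bottom 3 bits -> offset = 3

Answer: 5 6 3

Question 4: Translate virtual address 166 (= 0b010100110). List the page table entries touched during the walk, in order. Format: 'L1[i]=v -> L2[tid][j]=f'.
Answer: L1[2]=0 -> L2[0][4]=1

Derivation:
vaddr = 166 = 0b010100110
Split: l1_idx=2, l2_idx=4, offset=6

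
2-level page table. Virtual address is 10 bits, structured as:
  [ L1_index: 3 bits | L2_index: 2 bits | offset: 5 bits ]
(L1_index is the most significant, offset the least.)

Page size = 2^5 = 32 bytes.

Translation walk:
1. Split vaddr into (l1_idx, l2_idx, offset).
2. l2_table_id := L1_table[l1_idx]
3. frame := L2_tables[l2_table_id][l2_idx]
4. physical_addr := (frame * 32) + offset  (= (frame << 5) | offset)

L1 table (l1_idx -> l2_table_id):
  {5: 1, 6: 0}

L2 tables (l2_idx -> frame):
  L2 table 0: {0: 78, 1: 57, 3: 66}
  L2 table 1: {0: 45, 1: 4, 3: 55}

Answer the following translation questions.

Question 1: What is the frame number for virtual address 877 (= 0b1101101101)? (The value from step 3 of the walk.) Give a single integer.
Answer: 66

Derivation:
vaddr = 877: l1_idx=6, l2_idx=3
L1[6] = 0; L2[0][3] = 66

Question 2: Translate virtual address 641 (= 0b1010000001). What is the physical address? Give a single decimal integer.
Answer: 1441

Derivation:
vaddr = 641 = 0b1010000001
Split: l1_idx=5, l2_idx=0, offset=1
L1[5] = 1
L2[1][0] = 45
paddr = 45 * 32 + 1 = 1441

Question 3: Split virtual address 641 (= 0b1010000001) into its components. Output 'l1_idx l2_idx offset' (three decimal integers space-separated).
Answer: 5 0 1

Derivation:
vaddr = 641 = 0b1010000001
  top 3 bits -> l1_idx = 5
  next 2 bits -> l2_idx = 0
  bottom 5 bits -> offset = 1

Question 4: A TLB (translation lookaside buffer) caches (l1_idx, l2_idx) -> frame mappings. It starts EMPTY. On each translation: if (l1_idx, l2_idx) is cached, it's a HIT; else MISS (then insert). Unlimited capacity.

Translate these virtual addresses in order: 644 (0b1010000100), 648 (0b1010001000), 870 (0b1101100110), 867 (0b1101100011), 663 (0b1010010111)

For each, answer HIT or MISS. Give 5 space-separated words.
vaddr=644: (5,0) not in TLB -> MISS, insert
vaddr=648: (5,0) in TLB -> HIT
vaddr=870: (6,3) not in TLB -> MISS, insert
vaddr=867: (6,3) in TLB -> HIT
vaddr=663: (5,0) in TLB -> HIT

Answer: MISS HIT MISS HIT HIT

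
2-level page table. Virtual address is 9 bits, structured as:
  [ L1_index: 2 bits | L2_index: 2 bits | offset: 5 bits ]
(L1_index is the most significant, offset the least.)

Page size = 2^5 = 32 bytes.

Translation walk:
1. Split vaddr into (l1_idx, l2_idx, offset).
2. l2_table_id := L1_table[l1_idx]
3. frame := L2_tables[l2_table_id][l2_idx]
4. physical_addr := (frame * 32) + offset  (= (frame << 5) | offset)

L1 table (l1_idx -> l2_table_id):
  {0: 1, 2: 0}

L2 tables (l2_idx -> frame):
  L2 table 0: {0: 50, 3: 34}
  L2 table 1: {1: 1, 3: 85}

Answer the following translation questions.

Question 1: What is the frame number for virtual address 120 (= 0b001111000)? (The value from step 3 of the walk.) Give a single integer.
Answer: 85

Derivation:
vaddr = 120: l1_idx=0, l2_idx=3
L1[0] = 1; L2[1][3] = 85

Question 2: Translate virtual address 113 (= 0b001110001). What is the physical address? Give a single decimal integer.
Answer: 2737

Derivation:
vaddr = 113 = 0b001110001
Split: l1_idx=0, l2_idx=3, offset=17
L1[0] = 1
L2[1][3] = 85
paddr = 85 * 32 + 17 = 2737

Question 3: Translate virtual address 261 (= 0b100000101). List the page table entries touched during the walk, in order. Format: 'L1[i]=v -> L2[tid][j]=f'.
Answer: L1[2]=0 -> L2[0][0]=50

Derivation:
vaddr = 261 = 0b100000101
Split: l1_idx=2, l2_idx=0, offset=5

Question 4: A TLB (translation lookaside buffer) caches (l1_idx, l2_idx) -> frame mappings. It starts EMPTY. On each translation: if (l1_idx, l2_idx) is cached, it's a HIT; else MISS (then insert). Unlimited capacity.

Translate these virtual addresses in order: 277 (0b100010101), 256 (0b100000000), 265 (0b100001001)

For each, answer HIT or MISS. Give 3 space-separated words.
Answer: MISS HIT HIT

Derivation:
vaddr=277: (2,0) not in TLB -> MISS, insert
vaddr=256: (2,0) in TLB -> HIT
vaddr=265: (2,0) in TLB -> HIT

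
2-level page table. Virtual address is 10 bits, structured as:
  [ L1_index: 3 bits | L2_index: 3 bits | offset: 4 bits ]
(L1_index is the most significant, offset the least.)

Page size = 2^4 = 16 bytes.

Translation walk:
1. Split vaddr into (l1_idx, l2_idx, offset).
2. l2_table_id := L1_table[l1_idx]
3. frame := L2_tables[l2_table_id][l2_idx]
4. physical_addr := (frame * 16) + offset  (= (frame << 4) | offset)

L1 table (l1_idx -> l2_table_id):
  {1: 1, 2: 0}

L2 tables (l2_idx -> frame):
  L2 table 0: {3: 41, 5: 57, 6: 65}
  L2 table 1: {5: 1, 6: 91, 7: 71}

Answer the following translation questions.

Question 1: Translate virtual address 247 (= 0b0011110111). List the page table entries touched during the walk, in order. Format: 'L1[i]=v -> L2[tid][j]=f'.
vaddr = 247 = 0b0011110111
Split: l1_idx=1, l2_idx=7, offset=7

Answer: L1[1]=1 -> L2[1][7]=71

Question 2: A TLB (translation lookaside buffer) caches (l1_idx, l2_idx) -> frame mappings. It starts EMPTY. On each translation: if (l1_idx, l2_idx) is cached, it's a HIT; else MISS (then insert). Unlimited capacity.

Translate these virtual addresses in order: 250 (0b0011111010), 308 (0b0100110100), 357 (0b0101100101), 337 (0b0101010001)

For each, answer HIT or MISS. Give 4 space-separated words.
Answer: MISS MISS MISS MISS

Derivation:
vaddr=250: (1,7) not in TLB -> MISS, insert
vaddr=308: (2,3) not in TLB -> MISS, insert
vaddr=357: (2,6) not in TLB -> MISS, insert
vaddr=337: (2,5) not in TLB -> MISS, insert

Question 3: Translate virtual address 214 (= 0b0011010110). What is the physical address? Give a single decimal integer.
vaddr = 214 = 0b0011010110
Split: l1_idx=1, l2_idx=5, offset=6
L1[1] = 1
L2[1][5] = 1
paddr = 1 * 16 + 6 = 22

Answer: 22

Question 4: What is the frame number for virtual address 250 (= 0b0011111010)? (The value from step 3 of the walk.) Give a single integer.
Answer: 71

Derivation:
vaddr = 250: l1_idx=1, l2_idx=7
L1[1] = 1; L2[1][7] = 71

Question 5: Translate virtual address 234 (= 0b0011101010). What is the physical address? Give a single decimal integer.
Answer: 1466

Derivation:
vaddr = 234 = 0b0011101010
Split: l1_idx=1, l2_idx=6, offset=10
L1[1] = 1
L2[1][6] = 91
paddr = 91 * 16 + 10 = 1466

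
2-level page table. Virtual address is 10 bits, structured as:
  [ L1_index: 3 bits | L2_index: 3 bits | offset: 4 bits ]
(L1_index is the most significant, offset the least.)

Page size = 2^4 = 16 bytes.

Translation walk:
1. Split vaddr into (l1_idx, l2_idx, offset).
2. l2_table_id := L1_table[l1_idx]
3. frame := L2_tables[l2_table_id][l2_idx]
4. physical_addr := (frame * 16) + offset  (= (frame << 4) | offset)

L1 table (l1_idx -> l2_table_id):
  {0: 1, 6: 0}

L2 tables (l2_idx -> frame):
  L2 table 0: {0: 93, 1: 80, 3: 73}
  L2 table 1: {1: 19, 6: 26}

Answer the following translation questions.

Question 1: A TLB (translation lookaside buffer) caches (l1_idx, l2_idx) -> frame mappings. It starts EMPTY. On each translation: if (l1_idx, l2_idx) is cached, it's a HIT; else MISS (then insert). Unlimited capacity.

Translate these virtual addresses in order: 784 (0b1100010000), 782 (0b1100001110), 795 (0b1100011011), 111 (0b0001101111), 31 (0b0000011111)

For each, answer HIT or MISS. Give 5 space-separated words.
vaddr=784: (6,1) not in TLB -> MISS, insert
vaddr=782: (6,0) not in TLB -> MISS, insert
vaddr=795: (6,1) in TLB -> HIT
vaddr=111: (0,6) not in TLB -> MISS, insert
vaddr=31: (0,1) not in TLB -> MISS, insert

Answer: MISS MISS HIT MISS MISS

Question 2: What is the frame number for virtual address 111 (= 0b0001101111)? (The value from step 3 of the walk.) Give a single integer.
Answer: 26

Derivation:
vaddr = 111: l1_idx=0, l2_idx=6
L1[0] = 1; L2[1][6] = 26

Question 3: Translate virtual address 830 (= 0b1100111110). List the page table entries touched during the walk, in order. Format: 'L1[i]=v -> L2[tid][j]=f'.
Answer: L1[6]=0 -> L2[0][3]=73

Derivation:
vaddr = 830 = 0b1100111110
Split: l1_idx=6, l2_idx=3, offset=14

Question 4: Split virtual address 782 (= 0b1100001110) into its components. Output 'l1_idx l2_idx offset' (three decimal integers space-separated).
Answer: 6 0 14

Derivation:
vaddr = 782 = 0b1100001110
  top 3 bits -> l1_idx = 6
  next 3 bits -> l2_idx = 0
  bottom 4 bits -> offset = 14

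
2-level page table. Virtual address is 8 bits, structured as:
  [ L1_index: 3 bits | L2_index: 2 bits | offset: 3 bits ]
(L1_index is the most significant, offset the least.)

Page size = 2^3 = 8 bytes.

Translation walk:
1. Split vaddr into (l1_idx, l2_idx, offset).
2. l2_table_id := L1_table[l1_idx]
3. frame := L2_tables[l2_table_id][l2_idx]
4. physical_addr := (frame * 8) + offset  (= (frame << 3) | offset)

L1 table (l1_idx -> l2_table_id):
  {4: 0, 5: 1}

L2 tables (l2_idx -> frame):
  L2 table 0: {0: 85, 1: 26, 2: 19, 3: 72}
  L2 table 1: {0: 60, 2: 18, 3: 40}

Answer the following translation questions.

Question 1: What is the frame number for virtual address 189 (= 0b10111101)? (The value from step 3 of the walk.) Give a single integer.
Answer: 40

Derivation:
vaddr = 189: l1_idx=5, l2_idx=3
L1[5] = 1; L2[1][3] = 40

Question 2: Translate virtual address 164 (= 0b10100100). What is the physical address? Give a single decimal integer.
vaddr = 164 = 0b10100100
Split: l1_idx=5, l2_idx=0, offset=4
L1[5] = 1
L2[1][0] = 60
paddr = 60 * 8 + 4 = 484

Answer: 484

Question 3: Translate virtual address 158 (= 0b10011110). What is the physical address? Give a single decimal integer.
Answer: 582

Derivation:
vaddr = 158 = 0b10011110
Split: l1_idx=4, l2_idx=3, offset=6
L1[4] = 0
L2[0][3] = 72
paddr = 72 * 8 + 6 = 582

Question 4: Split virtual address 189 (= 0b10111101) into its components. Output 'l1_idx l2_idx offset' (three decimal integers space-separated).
Answer: 5 3 5

Derivation:
vaddr = 189 = 0b10111101
  top 3 bits -> l1_idx = 5
  next 2 bits -> l2_idx = 3
  bottom 3 bits -> offset = 5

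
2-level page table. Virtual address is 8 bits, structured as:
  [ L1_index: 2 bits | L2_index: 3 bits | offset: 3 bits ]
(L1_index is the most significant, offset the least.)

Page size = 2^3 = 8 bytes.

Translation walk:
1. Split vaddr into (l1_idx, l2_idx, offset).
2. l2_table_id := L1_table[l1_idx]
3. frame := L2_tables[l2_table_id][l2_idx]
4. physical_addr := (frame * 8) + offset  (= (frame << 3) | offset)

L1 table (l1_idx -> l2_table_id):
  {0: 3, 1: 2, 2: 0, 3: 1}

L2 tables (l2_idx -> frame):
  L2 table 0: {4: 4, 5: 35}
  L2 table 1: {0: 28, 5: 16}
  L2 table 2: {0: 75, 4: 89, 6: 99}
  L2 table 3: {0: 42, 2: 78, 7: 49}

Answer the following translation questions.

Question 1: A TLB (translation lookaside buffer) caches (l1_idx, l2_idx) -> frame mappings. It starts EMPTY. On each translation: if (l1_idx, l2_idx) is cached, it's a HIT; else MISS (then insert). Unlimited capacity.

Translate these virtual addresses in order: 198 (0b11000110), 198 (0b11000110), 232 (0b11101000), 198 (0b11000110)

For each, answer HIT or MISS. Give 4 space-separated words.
vaddr=198: (3,0) not in TLB -> MISS, insert
vaddr=198: (3,0) in TLB -> HIT
vaddr=232: (3,5) not in TLB -> MISS, insert
vaddr=198: (3,0) in TLB -> HIT

Answer: MISS HIT MISS HIT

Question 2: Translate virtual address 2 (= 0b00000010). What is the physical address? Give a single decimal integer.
Answer: 338

Derivation:
vaddr = 2 = 0b00000010
Split: l1_idx=0, l2_idx=0, offset=2
L1[0] = 3
L2[3][0] = 42
paddr = 42 * 8 + 2 = 338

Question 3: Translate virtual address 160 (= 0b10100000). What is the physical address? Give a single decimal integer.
vaddr = 160 = 0b10100000
Split: l1_idx=2, l2_idx=4, offset=0
L1[2] = 0
L2[0][4] = 4
paddr = 4 * 8 + 0 = 32

Answer: 32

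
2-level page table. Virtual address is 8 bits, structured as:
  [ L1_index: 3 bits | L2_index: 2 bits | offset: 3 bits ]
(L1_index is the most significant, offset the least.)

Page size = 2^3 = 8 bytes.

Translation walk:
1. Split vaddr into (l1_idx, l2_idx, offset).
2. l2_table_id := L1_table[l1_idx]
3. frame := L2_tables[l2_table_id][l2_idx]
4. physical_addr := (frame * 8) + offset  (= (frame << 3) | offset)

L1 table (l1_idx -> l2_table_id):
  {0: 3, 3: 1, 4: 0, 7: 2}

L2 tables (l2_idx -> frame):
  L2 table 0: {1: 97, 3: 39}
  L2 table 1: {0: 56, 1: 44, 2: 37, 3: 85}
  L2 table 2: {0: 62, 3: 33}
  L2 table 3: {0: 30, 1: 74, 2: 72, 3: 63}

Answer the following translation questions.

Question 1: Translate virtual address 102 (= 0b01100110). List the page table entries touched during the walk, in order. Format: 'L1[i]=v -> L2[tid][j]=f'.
Answer: L1[3]=1 -> L2[1][0]=56

Derivation:
vaddr = 102 = 0b01100110
Split: l1_idx=3, l2_idx=0, offset=6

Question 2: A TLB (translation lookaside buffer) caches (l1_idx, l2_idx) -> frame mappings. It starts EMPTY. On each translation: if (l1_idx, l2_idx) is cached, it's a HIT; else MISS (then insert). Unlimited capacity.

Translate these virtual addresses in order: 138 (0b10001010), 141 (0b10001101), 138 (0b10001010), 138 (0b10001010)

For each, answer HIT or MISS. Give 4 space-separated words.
vaddr=138: (4,1) not in TLB -> MISS, insert
vaddr=141: (4,1) in TLB -> HIT
vaddr=138: (4,1) in TLB -> HIT
vaddr=138: (4,1) in TLB -> HIT

Answer: MISS HIT HIT HIT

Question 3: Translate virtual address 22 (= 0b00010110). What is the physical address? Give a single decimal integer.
Answer: 582

Derivation:
vaddr = 22 = 0b00010110
Split: l1_idx=0, l2_idx=2, offset=6
L1[0] = 3
L2[3][2] = 72
paddr = 72 * 8 + 6 = 582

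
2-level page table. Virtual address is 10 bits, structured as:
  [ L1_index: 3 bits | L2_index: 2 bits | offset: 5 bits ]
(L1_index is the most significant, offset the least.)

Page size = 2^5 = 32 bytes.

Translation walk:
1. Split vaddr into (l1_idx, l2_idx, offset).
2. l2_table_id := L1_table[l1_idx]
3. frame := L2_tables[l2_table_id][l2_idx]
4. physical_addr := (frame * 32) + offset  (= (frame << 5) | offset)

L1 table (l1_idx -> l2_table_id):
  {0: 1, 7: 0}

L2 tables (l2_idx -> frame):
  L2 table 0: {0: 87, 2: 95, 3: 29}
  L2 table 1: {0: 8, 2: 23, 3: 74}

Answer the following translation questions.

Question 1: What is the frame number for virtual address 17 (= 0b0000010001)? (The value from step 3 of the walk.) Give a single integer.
Answer: 8

Derivation:
vaddr = 17: l1_idx=0, l2_idx=0
L1[0] = 1; L2[1][0] = 8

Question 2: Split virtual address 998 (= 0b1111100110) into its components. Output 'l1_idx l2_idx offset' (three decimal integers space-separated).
Answer: 7 3 6

Derivation:
vaddr = 998 = 0b1111100110
  top 3 bits -> l1_idx = 7
  next 2 bits -> l2_idx = 3
  bottom 5 bits -> offset = 6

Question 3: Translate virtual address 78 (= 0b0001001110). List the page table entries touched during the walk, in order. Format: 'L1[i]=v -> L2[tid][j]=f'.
vaddr = 78 = 0b0001001110
Split: l1_idx=0, l2_idx=2, offset=14

Answer: L1[0]=1 -> L2[1][2]=23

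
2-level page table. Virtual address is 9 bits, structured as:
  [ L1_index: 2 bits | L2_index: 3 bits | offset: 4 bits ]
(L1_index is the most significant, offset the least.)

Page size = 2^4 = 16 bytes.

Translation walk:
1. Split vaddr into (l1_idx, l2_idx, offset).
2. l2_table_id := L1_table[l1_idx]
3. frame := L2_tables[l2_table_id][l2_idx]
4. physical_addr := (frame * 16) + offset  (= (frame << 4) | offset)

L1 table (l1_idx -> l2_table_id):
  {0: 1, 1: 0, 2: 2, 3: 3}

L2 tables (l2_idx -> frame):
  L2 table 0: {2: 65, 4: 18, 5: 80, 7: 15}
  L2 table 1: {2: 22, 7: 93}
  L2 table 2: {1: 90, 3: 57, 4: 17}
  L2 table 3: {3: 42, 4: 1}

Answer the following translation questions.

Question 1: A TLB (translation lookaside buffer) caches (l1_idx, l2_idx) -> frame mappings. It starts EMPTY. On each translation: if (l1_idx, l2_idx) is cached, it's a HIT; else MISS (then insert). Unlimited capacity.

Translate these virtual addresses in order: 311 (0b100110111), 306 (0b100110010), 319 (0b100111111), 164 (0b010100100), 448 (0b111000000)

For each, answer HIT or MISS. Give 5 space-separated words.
vaddr=311: (2,3) not in TLB -> MISS, insert
vaddr=306: (2,3) in TLB -> HIT
vaddr=319: (2,3) in TLB -> HIT
vaddr=164: (1,2) not in TLB -> MISS, insert
vaddr=448: (3,4) not in TLB -> MISS, insert

Answer: MISS HIT HIT MISS MISS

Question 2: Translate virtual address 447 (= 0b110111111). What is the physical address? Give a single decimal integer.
vaddr = 447 = 0b110111111
Split: l1_idx=3, l2_idx=3, offset=15
L1[3] = 3
L2[3][3] = 42
paddr = 42 * 16 + 15 = 687

Answer: 687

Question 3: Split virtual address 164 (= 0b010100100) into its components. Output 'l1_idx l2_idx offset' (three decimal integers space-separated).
vaddr = 164 = 0b010100100
  top 2 bits -> l1_idx = 1
  next 3 bits -> l2_idx = 2
  bottom 4 bits -> offset = 4

Answer: 1 2 4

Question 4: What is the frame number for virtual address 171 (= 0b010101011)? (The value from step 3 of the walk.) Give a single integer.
vaddr = 171: l1_idx=1, l2_idx=2
L1[1] = 0; L2[0][2] = 65

Answer: 65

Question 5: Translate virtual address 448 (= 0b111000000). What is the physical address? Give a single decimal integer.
Answer: 16

Derivation:
vaddr = 448 = 0b111000000
Split: l1_idx=3, l2_idx=4, offset=0
L1[3] = 3
L2[3][4] = 1
paddr = 1 * 16 + 0 = 16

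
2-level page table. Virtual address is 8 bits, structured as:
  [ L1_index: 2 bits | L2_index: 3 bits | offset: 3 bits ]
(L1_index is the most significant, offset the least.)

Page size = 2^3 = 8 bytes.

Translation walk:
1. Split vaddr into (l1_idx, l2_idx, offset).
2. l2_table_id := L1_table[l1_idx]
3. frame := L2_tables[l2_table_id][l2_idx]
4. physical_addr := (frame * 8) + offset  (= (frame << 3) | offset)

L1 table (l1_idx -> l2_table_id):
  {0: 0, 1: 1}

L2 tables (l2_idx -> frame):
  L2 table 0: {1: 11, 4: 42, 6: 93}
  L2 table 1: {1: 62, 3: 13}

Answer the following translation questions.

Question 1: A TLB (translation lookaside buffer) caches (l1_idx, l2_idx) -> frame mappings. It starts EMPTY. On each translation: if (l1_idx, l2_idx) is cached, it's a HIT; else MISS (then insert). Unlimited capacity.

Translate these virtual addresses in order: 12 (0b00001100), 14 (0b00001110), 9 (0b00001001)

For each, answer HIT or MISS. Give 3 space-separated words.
Answer: MISS HIT HIT

Derivation:
vaddr=12: (0,1) not in TLB -> MISS, insert
vaddr=14: (0,1) in TLB -> HIT
vaddr=9: (0,1) in TLB -> HIT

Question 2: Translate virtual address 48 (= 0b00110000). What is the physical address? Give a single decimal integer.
vaddr = 48 = 0b00110000
Split: l1_idx=0, l2_idx=6, offset=0
L1[0] = 0
L2[0][6] = 93
paddr = 93 * 8 + 0 = 744

Answer: 744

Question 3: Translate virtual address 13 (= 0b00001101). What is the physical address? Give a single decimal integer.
Answer: 93

Derivation:
vaddr = 13 = 0b00001101
Split: l1_idx=0, l2_idx=1, offset=5
L1[0] = 0
L2[0][1] = 11
paddr = 11 * 8 + 5 = 93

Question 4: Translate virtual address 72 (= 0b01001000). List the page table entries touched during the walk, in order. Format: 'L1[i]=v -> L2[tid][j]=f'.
vaddr = 72 = 0b01001000
Split: l1_idx=1, l2_idx=1, offset=0

Answer: L1[1]=1 -> L2[1][1]=62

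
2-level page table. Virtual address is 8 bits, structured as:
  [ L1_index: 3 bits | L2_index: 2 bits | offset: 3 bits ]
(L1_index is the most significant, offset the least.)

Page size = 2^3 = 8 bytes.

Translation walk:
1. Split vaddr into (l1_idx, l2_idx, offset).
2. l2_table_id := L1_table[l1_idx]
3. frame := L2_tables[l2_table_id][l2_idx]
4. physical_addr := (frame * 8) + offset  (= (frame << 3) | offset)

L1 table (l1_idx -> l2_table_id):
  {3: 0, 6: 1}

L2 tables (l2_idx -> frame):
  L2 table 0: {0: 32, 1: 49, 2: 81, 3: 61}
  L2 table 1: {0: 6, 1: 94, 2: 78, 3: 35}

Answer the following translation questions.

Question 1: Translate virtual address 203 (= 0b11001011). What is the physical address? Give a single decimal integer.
Answer: 755

Derivation:
vaddr = 203 = 0b11001011
Split: l1_idx=6, l2_idx=1, offset=3
L1[6] = 1
L2[1][1] = 94
paddr = 94 * 8 + 3 = 755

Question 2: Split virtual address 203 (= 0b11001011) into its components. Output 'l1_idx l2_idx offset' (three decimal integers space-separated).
vaddr = 203 = 0b11001011
  top 3 bits -> l1_idx = 6
  next 2 bits -> l2_idx = 1
  bottom 3 bits -> offset = 3

Answer: 6 1 3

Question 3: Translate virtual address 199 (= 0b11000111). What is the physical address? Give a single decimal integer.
vaddr = 199 = 0b11000111
Split: l1_idx=6, l2_idx=0, offset=7
L1[6] = 1
L2[1][0] = 6
paddr = 6 * 8 + 7 = 55

Answer: 55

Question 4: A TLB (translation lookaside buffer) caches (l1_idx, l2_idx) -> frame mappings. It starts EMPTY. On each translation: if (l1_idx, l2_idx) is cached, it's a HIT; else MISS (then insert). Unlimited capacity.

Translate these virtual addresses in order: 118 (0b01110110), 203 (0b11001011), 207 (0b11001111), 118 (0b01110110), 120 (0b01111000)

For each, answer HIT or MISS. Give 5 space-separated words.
vaddr=118: (3,2) not in TLB -> MISS, insert
vaddr=203: (6,1) not in TLB -> MISS, insert
vaddr=207: (6,1) in TLB -> HIT
vaddr=118: (3,2) in TLB -> HIT
vaddr=120: (3,3) not in TLB -> MISS, insert

Answer: MISS MISS HIT HIT MISS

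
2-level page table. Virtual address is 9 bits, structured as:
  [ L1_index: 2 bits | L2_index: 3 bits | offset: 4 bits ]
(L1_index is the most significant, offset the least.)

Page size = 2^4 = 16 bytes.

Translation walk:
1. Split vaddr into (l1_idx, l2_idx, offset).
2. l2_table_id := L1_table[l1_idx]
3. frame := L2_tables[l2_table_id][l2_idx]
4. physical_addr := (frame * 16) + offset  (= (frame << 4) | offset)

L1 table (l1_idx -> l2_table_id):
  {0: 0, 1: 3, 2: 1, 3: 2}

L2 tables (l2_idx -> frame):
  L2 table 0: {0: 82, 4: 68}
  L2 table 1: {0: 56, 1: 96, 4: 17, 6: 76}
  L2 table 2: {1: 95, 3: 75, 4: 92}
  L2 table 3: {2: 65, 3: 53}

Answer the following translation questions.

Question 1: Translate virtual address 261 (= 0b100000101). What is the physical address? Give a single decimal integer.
Answer: 901

Derivation:
vaddr = 261 = 0b100000101
Split: l1_idx=2, l2_idx=0, offset=5
L1[2] = 1
L2[1][0] = 56
paddr = 56 * 16 + 5 = 901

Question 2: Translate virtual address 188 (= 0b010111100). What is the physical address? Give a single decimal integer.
vaddr = 188 = 0b010111100
Split: l1_idx=1, l2_idx=3, offset=12
L1[1] = 3
L2[3][3] = 53
paddr = 53 * 16 + 12 = 860

Answer: 860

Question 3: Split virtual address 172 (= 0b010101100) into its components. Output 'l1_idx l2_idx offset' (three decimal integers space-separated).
vaddr = 172 = 0b010101100
  top 2 bits -> l1_idx = 1
  next 3 bits -> l2_idx = 2
  bottom 4 bits -> offset = 12

Answer: 1 2 12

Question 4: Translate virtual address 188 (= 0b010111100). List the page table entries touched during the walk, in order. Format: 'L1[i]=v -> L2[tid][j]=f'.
vaddr = 188 = 0b010111100
Split: l1_idx=1, l2_idx=3, offset=12

Answer: L1[1]=3 -> L2[3][3]=53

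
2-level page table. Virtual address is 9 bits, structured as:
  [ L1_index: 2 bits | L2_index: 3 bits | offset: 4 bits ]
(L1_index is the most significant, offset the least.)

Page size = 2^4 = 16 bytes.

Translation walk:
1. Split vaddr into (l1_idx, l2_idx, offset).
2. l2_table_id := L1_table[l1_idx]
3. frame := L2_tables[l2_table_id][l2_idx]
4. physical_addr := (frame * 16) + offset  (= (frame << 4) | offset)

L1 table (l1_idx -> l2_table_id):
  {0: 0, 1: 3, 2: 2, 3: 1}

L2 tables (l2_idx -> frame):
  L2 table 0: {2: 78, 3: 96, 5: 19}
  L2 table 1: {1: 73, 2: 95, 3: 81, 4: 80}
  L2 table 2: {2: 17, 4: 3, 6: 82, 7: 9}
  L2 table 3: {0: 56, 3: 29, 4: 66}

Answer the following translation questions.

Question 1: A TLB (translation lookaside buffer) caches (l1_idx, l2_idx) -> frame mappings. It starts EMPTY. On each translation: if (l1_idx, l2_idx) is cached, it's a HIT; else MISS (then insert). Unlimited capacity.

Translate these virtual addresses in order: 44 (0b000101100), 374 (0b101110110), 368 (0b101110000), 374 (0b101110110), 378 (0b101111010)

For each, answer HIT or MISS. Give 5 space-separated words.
Answer: MISS MISS HIT HIT HIT

Derivation:
vaddr=44: (0,2) not in TLB -> MISS, insert
vaddr=374: (2,7) not in TLB -> MISS, insert
vaddr=368: (2,7) in TLB -> HIT
vaddr=374: (2,7) in TLB -> HIT
vaddr=378: (2,7) in TLB -> HIT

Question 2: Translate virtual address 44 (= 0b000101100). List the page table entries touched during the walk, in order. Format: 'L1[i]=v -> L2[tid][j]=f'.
Answer: L1[0]=0 -> L2[0][2]=78

Derivation:
vaddr = 44 = 0b000101100
Split: l1_idx=0, l2_idx=2, offset=12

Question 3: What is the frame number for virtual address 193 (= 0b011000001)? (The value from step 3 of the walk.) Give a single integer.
vaddr = 193: l1_idx=1, l2_idx=4
L1[1] = 3; L2[3][4] = 66

Answer: 66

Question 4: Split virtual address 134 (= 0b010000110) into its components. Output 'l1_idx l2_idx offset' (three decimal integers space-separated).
Answer: 1 0 6

Derivation:
vaddr = 134 = 0b010000110
  top 2 bits -> l1_idx = 1
  next 3 bits -> l2_idx = 0
  bottom 4 bits -> offset = 6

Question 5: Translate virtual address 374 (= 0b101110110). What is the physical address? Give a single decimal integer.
Answer: 150

Derivation:
vaddr = 374 = 0b101110110
Split: l1_idx=2, l2_idx=7, offset=6
L1[2] = 2
L2[2][7] = 9
paddr = 9 * 16 + 6 = 150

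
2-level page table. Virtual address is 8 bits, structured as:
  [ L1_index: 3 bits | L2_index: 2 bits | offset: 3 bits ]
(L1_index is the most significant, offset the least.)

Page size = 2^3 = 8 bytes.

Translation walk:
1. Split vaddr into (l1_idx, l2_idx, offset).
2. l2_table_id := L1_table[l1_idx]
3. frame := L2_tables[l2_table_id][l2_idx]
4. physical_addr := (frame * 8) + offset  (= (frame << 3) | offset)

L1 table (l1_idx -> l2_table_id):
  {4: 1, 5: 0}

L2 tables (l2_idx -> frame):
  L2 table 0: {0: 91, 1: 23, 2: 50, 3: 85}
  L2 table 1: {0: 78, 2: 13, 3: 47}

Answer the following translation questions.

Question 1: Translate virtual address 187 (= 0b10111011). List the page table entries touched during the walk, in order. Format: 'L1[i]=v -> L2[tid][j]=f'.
Answer: L1[5]=0 -> L2[0][3]=85

Derivation:
vaddr = 187 = 0b10111011
Split: l1_idx=5, l2_idx=3, offset=3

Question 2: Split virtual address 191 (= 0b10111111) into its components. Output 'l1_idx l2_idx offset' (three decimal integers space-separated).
Answer: 5 3 7

Derivation:
vaddr = 191 = 0b10111111
  top 3 bits -> l1_idx = 5
  next 2 bits -> l2_idx = 3
  bottom 3 bits -> offset = 7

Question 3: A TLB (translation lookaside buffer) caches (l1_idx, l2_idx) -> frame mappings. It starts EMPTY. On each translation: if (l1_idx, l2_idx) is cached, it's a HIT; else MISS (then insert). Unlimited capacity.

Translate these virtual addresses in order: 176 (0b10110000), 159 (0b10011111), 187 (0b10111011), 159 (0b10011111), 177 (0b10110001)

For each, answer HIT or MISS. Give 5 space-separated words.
vaddr=176: (5,2) not in TLB -> MISS, insert
vaddr=159: (4,3) not in TLB -> MISS, insert
vaddr=187: (5,3) not in TLB -> MISS, insert
vaddr=159: (4,3) in TLB -> HIT
vaddr=177: (5,2) in TLB -> HIT

Answer: MISS MISS MISS HIT HIT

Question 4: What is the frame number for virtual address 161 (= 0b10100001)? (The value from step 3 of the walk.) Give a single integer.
Answer: 91

Derivation:
vaddr = 161: l1_idx=5, l2_idx=0
L1[5] = 0; L2[0][0] = 91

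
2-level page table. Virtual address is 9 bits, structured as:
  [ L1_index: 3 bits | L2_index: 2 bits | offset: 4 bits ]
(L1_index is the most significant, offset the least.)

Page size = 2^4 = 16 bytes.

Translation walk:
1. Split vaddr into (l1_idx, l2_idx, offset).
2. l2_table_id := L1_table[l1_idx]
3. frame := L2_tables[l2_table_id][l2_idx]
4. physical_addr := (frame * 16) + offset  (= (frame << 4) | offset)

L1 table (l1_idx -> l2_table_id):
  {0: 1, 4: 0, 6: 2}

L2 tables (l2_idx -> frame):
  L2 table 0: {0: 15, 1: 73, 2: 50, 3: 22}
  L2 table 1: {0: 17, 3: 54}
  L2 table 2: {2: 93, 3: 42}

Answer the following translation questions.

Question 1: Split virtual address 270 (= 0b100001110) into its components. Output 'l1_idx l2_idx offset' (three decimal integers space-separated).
Answer: 4 0 14

Derivation:
vaddr = 270 = 0b100001110
  top 3 bits -> l1_idx = 4
  next 2 bits -> l2_idx = 0
  bottom 4 bits -> offset = 14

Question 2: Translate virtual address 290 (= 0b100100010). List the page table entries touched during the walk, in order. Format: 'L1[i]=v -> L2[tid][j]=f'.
vaddr = 290 = 0b100100010
Split: l1_idx=4, l2_idx=2, offset=2

Answer: L1[4]=0 -> L2[0][2]=50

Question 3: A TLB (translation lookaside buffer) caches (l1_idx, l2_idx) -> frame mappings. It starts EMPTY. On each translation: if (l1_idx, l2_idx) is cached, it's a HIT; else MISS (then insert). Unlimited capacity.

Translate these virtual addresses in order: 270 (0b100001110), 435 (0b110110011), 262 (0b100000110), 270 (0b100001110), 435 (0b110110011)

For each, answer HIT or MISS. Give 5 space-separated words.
Answer: MISS MISS HIT HIT HIT

Derivation:
vaddr=270: (4,0) not in TLB -> MISS, insert
vaddr=435: (6,3) not in TLB -> MISS, insert
vaddr=262: (4,0) in TLB -> HIT
vaddr=270: (4,0) in TLB -> HIT
vaddr=435: (6,3) in TLB -> HIT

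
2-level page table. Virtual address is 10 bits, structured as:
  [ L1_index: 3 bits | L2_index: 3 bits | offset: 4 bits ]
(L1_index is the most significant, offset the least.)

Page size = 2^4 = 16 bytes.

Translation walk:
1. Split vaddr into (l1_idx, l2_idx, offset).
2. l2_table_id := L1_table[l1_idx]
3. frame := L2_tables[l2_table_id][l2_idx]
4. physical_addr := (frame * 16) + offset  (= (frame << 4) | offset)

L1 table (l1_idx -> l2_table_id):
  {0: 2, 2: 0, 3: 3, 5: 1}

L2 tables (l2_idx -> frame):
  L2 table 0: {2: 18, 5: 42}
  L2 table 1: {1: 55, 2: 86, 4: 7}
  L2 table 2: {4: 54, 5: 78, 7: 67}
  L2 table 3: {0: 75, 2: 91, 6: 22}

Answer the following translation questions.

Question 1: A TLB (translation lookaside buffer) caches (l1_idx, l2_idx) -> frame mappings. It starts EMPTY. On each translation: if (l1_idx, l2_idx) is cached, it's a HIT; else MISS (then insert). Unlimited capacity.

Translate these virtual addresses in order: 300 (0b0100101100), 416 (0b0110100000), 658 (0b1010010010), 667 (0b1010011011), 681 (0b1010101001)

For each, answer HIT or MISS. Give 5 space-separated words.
vaddr=300: (2,2) not in TLB -> MISS, insert
vaddr=416: (3,2) not in TLB -> MISS, insert
vaddr=658: (5,1) not in TLB -> MISS, insert
vaddr=667: (5,1) in TLB -> HIT
vaddr=681: (5,2) not in TLB -> MISS, insert

Answer: MISS MISS MISS HIT MISS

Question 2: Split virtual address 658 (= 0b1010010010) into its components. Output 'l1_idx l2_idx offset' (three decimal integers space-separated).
Answer: 5 1 2

Derivation:
vaddr = 658 = 0b1010010010
  top 3 bits -> l1_idx = 5
  next 3 bits -> l2_idx = 1
  bottom 4 bits -> offset = 2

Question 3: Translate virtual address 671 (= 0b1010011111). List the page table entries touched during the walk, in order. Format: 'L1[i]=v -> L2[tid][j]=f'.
Answer: L1[5]=1 -> L2[1][1]=55

Derivation:
vaddr = 671 = 0b1010011111
Split: l1_idx=5, l2_idx=1, offset=15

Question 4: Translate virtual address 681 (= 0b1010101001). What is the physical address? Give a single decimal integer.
vaddr = 681 = 0b1010101001
Split: l1_idx=5, l2_idx=2, offset=9
L1[5] = 1
L2[1][2] = 86
paddr = 86 * 16 + 9 = 1385

Answer: 1385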